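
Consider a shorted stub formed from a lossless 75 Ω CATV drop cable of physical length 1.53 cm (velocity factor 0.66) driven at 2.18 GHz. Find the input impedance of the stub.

Z_in ≈ +j133 Ω

λ = v/f = 0.66·c / 2.18 GHz = 0.0908 m
βl = 2π·l/λ = 2π × 0.168 = 60.6°
tan(βl) = 1.78
For a shorted stub, Z_in = jZ_0·tan(βl)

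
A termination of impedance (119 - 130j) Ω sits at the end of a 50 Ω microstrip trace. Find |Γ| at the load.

Γ = (Z_L − Z_0)/(Z_L + Z_0) = (69 − j130)/(169 − j130)
|Γ| = 147/213

|Γ| ≈ 0.69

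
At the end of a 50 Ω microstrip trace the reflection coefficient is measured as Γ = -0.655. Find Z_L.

Z_L = Z_0·(1 + Γ)/(1 − Γ) = 50·(0.345)/(1.66)

Z_L ≈ 10.4 Ω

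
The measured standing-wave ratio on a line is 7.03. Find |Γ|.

|Γ| ≈ 0.751

|Γ| = (S − 1)/(S + 1) = (7.03 − 1)/(7.03 + 1) = 6.03/8.03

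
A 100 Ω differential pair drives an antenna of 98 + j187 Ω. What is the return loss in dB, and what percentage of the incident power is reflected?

Γ = (-2 + j187)/(198 + j187), |Γ| = 0.687
RL = −20·log₁₀(0.687) = 3.27 dB
P_refl/P_inc = |Γ|² = 0.472

RL ≈ 3.27 dB; 47.2% of incident power reflected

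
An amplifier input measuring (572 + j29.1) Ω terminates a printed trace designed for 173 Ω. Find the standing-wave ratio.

VSWR ≈ 3.32

Γ = (Z_L − Z_0)/(Z_L + Z_0) = (399 + j29.1)/(745 + j29.1)
|Γ| = 400/746 = 0.537
VSWR = (1 + |Γ|)/(1 − |Γ|) = 1.54/0.463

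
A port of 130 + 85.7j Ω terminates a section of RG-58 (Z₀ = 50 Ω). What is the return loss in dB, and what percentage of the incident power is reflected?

RL ≈ 4.61 dB; 34.6% of incident power reflected

Γ = (80 + j85.7)/(180 + j85.7), |Γ| = 0.588
RL = −20·log₁₀(0.588) = 4.61 dB
P_refl/P_inc = |Γ|² = 0.346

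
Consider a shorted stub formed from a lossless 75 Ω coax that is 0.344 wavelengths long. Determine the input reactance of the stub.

βl = 2π × 0.344 = 124°
tan(βl) = -1.49
For a shorted stub, Z_in = jZ_0·tan(βl)

X_in ≈ -112 Ω (capacitive)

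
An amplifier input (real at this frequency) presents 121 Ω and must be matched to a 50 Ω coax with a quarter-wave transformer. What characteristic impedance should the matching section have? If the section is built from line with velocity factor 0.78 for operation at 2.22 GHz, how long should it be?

Z_qwt = √(Z_0·R_L) = √(50 × 121) = √6050
λ = 0.78·c/f = 0.105 m, so l = λ/4 = 0.0264 m

Z_qwt ≈ 77.8 Ω; length ≈ 2.64 cm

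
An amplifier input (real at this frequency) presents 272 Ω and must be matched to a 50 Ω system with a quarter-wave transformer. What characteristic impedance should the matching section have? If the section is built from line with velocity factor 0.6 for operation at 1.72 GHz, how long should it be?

Z_qwt = √(Z_0·R_L) = √(50 × 272) = √13600
λ = 0.6·c/f = 0.105 m, so l = λ/4 = 0.0262 m

Z_qwt ≈ 117 Ω; length ≈ 2.62 cm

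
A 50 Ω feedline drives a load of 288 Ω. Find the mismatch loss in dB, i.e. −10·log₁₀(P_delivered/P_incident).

Γ = (288 − 50)/(288 + 50) = 0.704
|Γ|² = 0.496, so P_del/P_inc = 1 − |Γ|² = 0.504
ML = −10·log₁₀(1 − |Γ|²)

mismatch loss ≈ 2.97 dB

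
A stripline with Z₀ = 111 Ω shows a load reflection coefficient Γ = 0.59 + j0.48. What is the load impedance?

Z_L ≈ 117 + j267 Ω

Z_L = Z_0·(1 + Γ)/(1 − Γ) = 111·(1.59 + j0.48)/(0.41 − j0.48)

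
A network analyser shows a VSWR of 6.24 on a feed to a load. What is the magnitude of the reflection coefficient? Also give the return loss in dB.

|Γ| = (S − 1)/(S + 1) = (6.24 − 1)/(6.24 + 1) = 5.24/7.24
RL = −20·log₁₀|Γ| = −20·log₁₀(0.724)

|Γ| ≈ 0.724; return loss ≈ 2.81 dB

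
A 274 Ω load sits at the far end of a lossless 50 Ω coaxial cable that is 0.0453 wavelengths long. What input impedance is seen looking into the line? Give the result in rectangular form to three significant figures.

Z_in ≈ 83.3 − j119 Ω

βl = 2π × 0.0453 = 16.3°
tan(βl) = tan(16.3°) = 0.293
Z_in = Z_0·(Z_L + jZ_0·tanβl)/(Z_0 + jZ_L·tanβl)
     = 50·(274 + j14.6)/(50 + j80.2)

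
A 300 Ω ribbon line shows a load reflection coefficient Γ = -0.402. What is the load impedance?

Z_L = Z_0·(1 + Γ)/(1 − Γ) = 300·(0.598)/(1.4)

Z_L ≈ 128 Ω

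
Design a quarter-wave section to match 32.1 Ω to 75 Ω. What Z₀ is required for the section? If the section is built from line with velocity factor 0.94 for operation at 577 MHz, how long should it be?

Z_qwt = √(Z_0·R_L) = √(75 × 32.1) = √2408
λ = 0.94·c/f = 0.489 m, so l = λ/4 = 0.122 m

Z_qwt ≈ 49.1 Ω; length ≈ 12.2 cm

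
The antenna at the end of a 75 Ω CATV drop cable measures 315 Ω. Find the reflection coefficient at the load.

Γ = (Z_L − Z_0)/(Z_L + Z_0) = (315 − 75)/(315 + 75) = 240/390

Γ = 0.615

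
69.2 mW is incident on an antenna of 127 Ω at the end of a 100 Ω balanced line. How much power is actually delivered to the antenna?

P_delivered ≈ 68.2 mW

Γ = (127 − 100)/(127 + 100) = 0.119
|Γ|² = 0.0141
P_refl = |Γ|²·P_inc = 0.979 mW, P_del = (1 − |Γ|²)·P_inc = 68.2 mW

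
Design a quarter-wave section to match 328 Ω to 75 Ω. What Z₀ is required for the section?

Z_qwt ≈ 157 Ω

Z_qwt = √(Z_0·R_L) = √(75 × 328) = √24600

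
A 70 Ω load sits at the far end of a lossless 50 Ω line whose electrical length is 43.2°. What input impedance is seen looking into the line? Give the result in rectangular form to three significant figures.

Z_in ≈ 48.3 − j16.5 Ω

tan(βl) = tan(43.2°) = 0.939
Z_in = Z_0·(Z_L + jZ_0·tanβl)/(Z_0 + jZ_L·tanβl)
     = 50·(70 + j47)/(50 + j65.7)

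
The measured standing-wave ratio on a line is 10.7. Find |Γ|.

|Γ| = (S − 1)/(S + 1) = (10.7 − 1)/(10.7 + 1) = 9.7/11.7

|Γ| ≈ 0.829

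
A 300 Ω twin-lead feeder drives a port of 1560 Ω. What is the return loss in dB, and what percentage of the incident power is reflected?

Γ = (1560 − 300)/(1560 + 300) = 0.677
RL = −20·log₁₀(0.677) = 3.38 dB
P_refl/P_inc = |Γ|² = 0.459

RL ≈ 3.38 dB; 45.9% of incident power reflected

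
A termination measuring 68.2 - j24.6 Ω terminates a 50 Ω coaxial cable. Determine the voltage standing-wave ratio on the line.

VSWR ≈ 1.68

Γ = (Z_L − Z_0)/(Z_L + Z_0) = (18.2 − j24.6)/(118.2 − j24.6)
|Γ| = 30.6/121 = 0.253
VSWR = (1 + |Γ|)/(1 − |Γ|) = 1.25/0.747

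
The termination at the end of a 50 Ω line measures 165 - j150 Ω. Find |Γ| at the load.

Γ = (Z_L − Z_0)/(Z_L + Z_0) = (115 − j150)/(215 − j150)
|Γ| = 189/262

|Γ| ≈ 0.721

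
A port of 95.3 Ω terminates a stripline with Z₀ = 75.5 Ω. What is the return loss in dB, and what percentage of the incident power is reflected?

Γ = (95.3 − 75.5)/(95.3 + 75.5) = 0.116
RL = −20·log₁₀(0.116) = 18.7 dB
P_refl/P_inc = |Γ|² = 0.0134

RL ≈ 18.7 dB; 1.34% of incident power reflected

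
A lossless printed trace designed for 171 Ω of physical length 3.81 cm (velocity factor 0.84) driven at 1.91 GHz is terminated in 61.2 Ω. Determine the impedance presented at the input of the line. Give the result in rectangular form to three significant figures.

Z_in ≈ 342 − j195 Ω

λ = v/f = 0.84·c / 1.91 GHz = 0.132 m
βl = 2π·l/λ = 2π × 0.289 = 104°
tan(βl) = tan(104°) = -4.02
Z_in = Z_0·(Z_L + jZ_0·tanβl)/(Z_0 + jZ_L·tanβl)
     = 171·(61.2 − j688)/(171 − j246)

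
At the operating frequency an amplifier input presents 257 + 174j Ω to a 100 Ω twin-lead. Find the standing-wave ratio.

Γ = (Z_L − Z_0)/(Z_L + Z_0) = (157 + j174)/(357 + j174)
|Γ| = 234/397 = 0.59
VSWR = (1 + |Γ|)/(1 − |Γ|) = 1.59/0.41

VSWR ≈ 3.88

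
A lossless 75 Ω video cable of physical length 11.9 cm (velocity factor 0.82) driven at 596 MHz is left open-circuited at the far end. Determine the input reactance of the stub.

λ = v/f = 0.82·c / 596 MHz = 0.413 m
βl = 2π·l/λ = 2π × 0.288 = 104°
tan(βl) = -4.07
For an open-circuited stub, Z_in = −jZ_0·cot(βl) = −jZ_0/tan(βl)

X_in ≈ 18.4 Ω (inductive)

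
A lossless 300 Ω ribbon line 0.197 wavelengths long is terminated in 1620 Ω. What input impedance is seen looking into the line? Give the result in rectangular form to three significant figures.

βl = 2π × 0.197 = 70.9°
tan(βl) = tan(70.9°) = 2.89
Z_in = Z_0·(Z_L + jZ_0·tanβl)/(Z_0 + jZ_L·tanβl)
     = 300·(1620 + j867)/(300 + j4680)

Z_in ≈ 61.9 − j99.8 Ω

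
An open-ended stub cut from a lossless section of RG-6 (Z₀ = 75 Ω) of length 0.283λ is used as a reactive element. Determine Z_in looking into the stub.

Z_in ≈ +j15.8 Ω

βl = 2π × 0.283 = 102°
tan(βl) = -4.75
For an open-ended stub, Z_in = −jZ_0·cot(βl) = −jZ_0/tan(βl)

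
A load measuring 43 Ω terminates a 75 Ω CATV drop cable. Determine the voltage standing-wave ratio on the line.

VSWR ≈ 1.74

Γ = (43 − 75)/(43 + 75) = -0.271
VSWR = (1 + 0.271)/(1 − 0.271)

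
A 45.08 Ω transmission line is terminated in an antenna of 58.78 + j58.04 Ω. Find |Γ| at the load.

Γ = (Z_L − Z_0)/(Z_L + Z_0) = (13.7 + j58.04)/(103.9 + j58.04)
|Γ| = 59.6/119

|Γ| ≈ 0.501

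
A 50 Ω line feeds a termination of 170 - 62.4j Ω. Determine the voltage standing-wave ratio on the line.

Γ = (Z_L − Z_0)/(Z_L + Z_0) = (120 − j62.4)/(220 − j62.4)
|Γ| = 135/229 = 0.591
VSWR = (1 + |Γ|)/(1 − |Γ|) = 1.59/0.409

VSWR ≈ 3.9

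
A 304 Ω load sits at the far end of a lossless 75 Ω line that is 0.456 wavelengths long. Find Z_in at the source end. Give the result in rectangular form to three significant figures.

Z_in ≈ 141 + j141 Ω

βl = 2π × 0.456 = 164°
tan(βl) = tan(164°) = -0.284
Z_in = Z_0·(Z_L + jZ_0·tanβl)/(Z_0 + jZ_L·tanβl)
     = 75·(304 − j21.3)/(75 − j86.3)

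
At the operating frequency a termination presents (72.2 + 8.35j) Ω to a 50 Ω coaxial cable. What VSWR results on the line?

VSWR ≈ 1.48

Γ = (Z_L − Z_0)/(Z_L + Z_0) = (22.2 + j8.35)/(122.2 + j8.35)
|Γ| = 23.7/122 = 0.194
VSWR = (1 + |Γ|)/(1 − |Γ|) = 1.19/0.806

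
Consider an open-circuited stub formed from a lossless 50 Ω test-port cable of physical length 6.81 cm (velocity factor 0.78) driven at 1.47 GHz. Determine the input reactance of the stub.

X_in ≈ 103 Ω (inductive)

λ = v/f = 0.78·c / 1.47 GHz = 0.159 m
βl = 2π·l/λ = 2π × 0.428 = 154°
tan(βl) = -0.487
For an open-circuited stub, Z_in = −jZ_0·cot(βl) = −jZ_0/tan(βl)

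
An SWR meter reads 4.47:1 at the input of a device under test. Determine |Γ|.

|Γ| ≈ 0.634

|Γ| = (S − 1)/(S + 1) = (4.47 − 1)/(4.47 + 1) = 3.47/5.47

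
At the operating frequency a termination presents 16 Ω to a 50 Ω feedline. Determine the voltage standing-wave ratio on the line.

Γ = (16 − 50)/(16 + 50) = -0.515
VSWR = (1 + 0.515)/(1 − 0.515)

VSWR ≈ 3.12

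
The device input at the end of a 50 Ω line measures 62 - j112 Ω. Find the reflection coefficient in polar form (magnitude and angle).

Γ = (Z_L − Z_0)/(Z_L + Z_0) = (12 − j112)/(112 − j112)
|Γ| = 113/158 = 0.711

Γ ≈ 0.711 ∠ -38.9°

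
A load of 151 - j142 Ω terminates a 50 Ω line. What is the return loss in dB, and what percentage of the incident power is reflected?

Γ = (101 − j142)/(201 − j142), |Γ| = 0.708
RL = −20·log₁₀(0.708) = 3 dB
P_refl/P_inc = |Γ|² = 0.501

RL ≈ 3 dB; 50.1% of incident power reflected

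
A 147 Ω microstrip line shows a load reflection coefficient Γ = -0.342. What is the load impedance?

Z_L ≈ 72.1 Ω

Z_L = Z_0·(1 + Γ)/(1 − Γ) = 147·(0.658)/(1.34)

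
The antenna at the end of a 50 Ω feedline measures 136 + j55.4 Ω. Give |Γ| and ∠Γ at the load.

Γ ≈ 0.527 ∠ 16.2°

Γ = (Z_L − Z_0)/(Z_L + Z_0) = (86 + j55.4)/(186 + j55.4)
|Γ| = 102/194 = 0.527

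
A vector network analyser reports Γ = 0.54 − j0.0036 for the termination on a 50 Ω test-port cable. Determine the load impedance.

Z_L ≈ 167 − j1.7 Ω

Z_L = Z_0·(1 + Γ)/(1 − Γ) = 50·(1.54 − j0.0036)/(0.46 + j0.0036)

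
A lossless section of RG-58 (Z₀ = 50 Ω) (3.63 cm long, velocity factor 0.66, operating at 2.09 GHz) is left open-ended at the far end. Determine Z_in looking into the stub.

λ = v/f = 0.66·c / 2.09 GHz = 0.0947 m
βl = 2π·l/λ = 2π × 0.383 = 138°
tan(βl) = -0.902
For an open-ended stub, Z_in = −jZ_0·cot(βl) = −jZ_0/tan(βl)

Z_in ≈ +j55.4 Ω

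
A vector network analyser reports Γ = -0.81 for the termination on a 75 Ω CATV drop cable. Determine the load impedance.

Z_L ≈ 7.87 Ω

Z_L = Z_0·(1 + Γ)/(1 − Γ) = 75·(0.19)/(1.81)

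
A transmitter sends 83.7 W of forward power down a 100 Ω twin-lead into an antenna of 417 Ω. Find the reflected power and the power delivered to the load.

P_reflected ≈ 31.5 W; P_delivered ≈ 52.2 W

Γ = (417 − 100)/(417 + 100) = 0.613
|Γ|² = 0.376
P_refl = |Γ|²·P_inc = 31.5 W, P_del = (1 − |Γ|²)·P_inc = 52.2 W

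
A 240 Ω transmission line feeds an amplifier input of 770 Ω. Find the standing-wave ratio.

Γ = (770 − 240)/(770 + 240) = 0.525
VSWR = (1 + 0.525)/(1 − 0.525)

VSWR ≈ 3.21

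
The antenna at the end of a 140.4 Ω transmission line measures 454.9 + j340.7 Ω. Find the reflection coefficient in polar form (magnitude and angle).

Γ ≈ 0.676 ∠ 17.5°

Γ = (Z_L − Z_0)/(Z_L + Z_0) = (314.5 + j340.7)/(595.3 + j340.7)
|Γ| = 464/686 = 0.676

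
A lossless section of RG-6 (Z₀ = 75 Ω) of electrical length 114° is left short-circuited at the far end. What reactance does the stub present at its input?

X_in ≈ -168 Ω (capacitive)

tan(βl) = -2.25
For a short-circuited stub, Z_in = jZ_0·tan(βl)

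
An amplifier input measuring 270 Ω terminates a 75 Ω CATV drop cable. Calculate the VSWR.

For a purely resistive load, VSWR = R_L/Z_0 or Z_0/R_L (whichever > 1) = 270/75

VSWR ≈ 3.6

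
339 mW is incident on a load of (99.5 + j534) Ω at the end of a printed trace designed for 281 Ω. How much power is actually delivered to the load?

|Γ| = |(-181.5 + j534)/(380.5 + j534)| = 0.86
|Γ|² = 0.74
P_refl = |Γ|²·P_inc = 251 mW, P_del = (1 − |Γ|²)·P_inc = 88.2 mW

P_delivered ≈ 88.2 mW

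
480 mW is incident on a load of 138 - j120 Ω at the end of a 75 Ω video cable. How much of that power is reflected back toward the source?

|Γ| = |(63 − j120)/(213 − j120)| = 0.554
|Γ|² = 0.307
P_refl = |Γ|²·P_inc = 148 mW, P_del = (1 − |Γ|²)·P_inc = 332 mW

P_reflected ≈ 148 mW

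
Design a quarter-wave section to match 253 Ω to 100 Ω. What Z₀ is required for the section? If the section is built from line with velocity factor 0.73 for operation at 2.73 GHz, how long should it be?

Z_qwt = √(Z_0·R_L) = √(100 × 253) = √25300
λ = 0.73·c/f = 0.0802 m, so l = λ/4 = 0.0201 m

Z_qwt ≈ 159 Ω; length ≈ 2.01 cm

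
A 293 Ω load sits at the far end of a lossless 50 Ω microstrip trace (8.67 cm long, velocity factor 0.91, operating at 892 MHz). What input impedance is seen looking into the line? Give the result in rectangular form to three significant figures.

Z_in ≈ 8.91 + j10.3 Ω

λ = v/f = 0.91·c / 892 MHz = 0.306 m
βl = 2π·l/λ = 2π × 0.283 = 102°
tan(βl) = tan(102°) = -4.71
Z_in = Z_0·(Z_L + jZ_0·tanβl)/(Z_0 + jZ_L·tanβl)
     = 50·(293 − j236)/(50 − j1380)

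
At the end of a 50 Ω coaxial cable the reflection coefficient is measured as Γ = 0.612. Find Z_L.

Z_L ≈ 208 Ω

Z_L = Z_0·(1 + Γ)/(1 − Γ) = 50·(1.61)/(0.388)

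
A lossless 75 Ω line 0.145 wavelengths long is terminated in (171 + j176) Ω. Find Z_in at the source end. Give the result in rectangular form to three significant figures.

βl = 2π × 0.145 = 52.2°
tan(βl) = tan(52.2°) = 1.29
Z_in = Z_0·(Z_L + jZ_0·tanβl)/(Z_0 + jZ_L·tanβl)
     = 75·(171 + j273)/(-152 + j220)

Z_in ≈ 35.7 − j82.8 Ω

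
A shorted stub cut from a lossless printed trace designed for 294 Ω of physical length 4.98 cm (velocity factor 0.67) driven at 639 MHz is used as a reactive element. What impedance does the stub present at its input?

λ = v/f = 0.67·c / 639 MHz = 0.315 m
βl = 2π·l/λ = 2π × 0.158 = 57°
tan(βl) = 1.54
For a shorted stub, Z_in = jZ_0·tan(βl)

Z_in ≈ +j453 Ω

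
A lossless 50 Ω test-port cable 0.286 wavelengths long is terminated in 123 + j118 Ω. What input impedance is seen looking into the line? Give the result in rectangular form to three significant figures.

Z_in ≈ 10.1 + j0.82 Ω

βl = 2π × 0.286 = 103°
tan(βl) = tan(103°) = -4.35
Z_in = Z_0·(Z_L + jZ_0·tanβl)/(Z_0 + jZ_L·tanβl)
     = 50·(123 − j99.3)/(563 − j534)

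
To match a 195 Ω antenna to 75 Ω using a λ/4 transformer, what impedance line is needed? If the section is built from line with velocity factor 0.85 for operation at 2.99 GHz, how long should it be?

Z_qwt ≈ 121 Ω; length ≈ 2.13 cm

Z_qwt = √(Z_0·R_L) = √(75 × 195) = √14620
λ = 0.85·c/f = 0.0853 m, so l = λ/4 = 0.0213 m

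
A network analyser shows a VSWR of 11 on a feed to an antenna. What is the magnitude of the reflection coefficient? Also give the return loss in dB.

|Γ| ≈ 0.833; return loss ≈ 1.58 dB

|Γ| = (S − 1)/(S + 1) = (11 − 1)/(11 + 1) = 10/12
RL = −20·log₁₀|Γ| = −20·log₁₀(0.833)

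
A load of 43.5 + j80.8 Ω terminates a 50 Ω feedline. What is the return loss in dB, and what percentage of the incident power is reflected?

Γ = (-6.5 + j80.8)/(93.5 + j80.8), |Γ| = 0.656
RL = −20·log₁₀(0.656) = 3.66 dB
P_refl/P_inc = |Γ|² = 0.43

RL ≈ 3.66 dB; 43% of incident power reflected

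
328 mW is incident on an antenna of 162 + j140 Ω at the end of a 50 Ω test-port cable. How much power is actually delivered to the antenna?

|Γ| = |(112 + j140)/(212 + j140)| = 0.706
|Γ|² = 0.498
P_refl = |Γ|²·P_inc = 163 mW, P_del = (1 − |Γ|²)·P_inc = 165 mW

P_delivered ≈ 165 mW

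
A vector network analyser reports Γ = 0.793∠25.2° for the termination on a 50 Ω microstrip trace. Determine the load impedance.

Z_L ≈ 95.8 + j174 Ω

Z_L = Z_0·(1 + Γ)/(1 − Γ) = 50·(1.72 + j0.338)/(0.282 − j0.338)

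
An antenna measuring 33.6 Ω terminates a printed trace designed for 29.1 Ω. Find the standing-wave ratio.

For a purely resistive load, VSWR = R_L/Z_0 or Z_0/R_L (whichever > 1) = 33.6/29.1

VSWR ≈ 1.15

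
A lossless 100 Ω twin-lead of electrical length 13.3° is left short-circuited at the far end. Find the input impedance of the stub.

tan(βl) = 0.236
For a short-circuited stub, Z_in = jZ_0·tan(βl)

Z_in ≈ +j23.6 Ω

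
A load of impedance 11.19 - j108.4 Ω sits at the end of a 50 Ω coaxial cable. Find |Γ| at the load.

|Γ| ≈ 0.925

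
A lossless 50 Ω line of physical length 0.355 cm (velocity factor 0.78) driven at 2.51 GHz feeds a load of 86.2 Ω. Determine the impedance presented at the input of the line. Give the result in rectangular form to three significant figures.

Z_in ≈ 77.6 − j20.4 Ω

λ = v/f = 0.78·c / 2.51 GHz = 0.0932 m
βl = 2π·l/λ = 2π × 0.0381 = 13.7°
tan(βl) = tan(13.7°) = 0.244
Z_in = Z_0·(Z_L + jZ_0·tanβl)/(Z_0 + jZ_L·tanβl)
     = 50·(86.2 + j12.2)/(50 + j21)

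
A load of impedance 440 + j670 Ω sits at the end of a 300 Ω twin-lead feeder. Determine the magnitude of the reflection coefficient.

Γ = (Z_L − Z_0)/(Z_L + Z_0) = (140 + j670)/(740 + j670)
|Γ| = 684/998

|Γ| ≈ 0.686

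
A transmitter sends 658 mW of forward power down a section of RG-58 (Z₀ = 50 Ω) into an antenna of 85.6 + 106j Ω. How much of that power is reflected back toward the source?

P_reflected ≈ 278 mW

|Γ| = |(35.6 + j106)/(135.6 + j106)| = 0.65
|Γ|² = 0.422
P_refl = |Γ|²·P_inc = 278 mW, P_del = (1 − |Γ|²)·P_inc = 380 mW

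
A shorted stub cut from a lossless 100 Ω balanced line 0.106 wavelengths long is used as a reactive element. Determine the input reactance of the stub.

βl = 2π × 0.106 = 38.2°
tan(βl) = 0.786
For a shorted stub, Z_in = jZ_0·tan(βl)

X_in ≈ 78.6 Ω (inductive)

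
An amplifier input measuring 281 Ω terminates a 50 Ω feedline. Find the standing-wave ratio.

VSWR ≈ 5.62

Γ = (281 − 50)/(281 + 50) = 0.698
VSWR = (1 + 0.698)/(1 − 0.698)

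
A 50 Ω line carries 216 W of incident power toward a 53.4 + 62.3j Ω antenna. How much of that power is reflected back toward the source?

P_reflected ≈ 57.7 W

|Γ| = |(3.4 + j62.3)/(103.4 + j62.3)| = 0.517
|Γ|² = 0.267
P_refl = |Γ|²·P_inc = 57.7 W, P_del = (1 − |Γ|²)·P_inc = 158 W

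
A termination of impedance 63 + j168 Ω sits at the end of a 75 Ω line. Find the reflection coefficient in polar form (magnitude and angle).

Γ ≈ 0.775 ∠ 43.5°

Γ = (Z_L − Z_0)/(Z_L + Z_0) = (-12 + j168)/(138 + j168)
|Γ| = 168/217 = 0.775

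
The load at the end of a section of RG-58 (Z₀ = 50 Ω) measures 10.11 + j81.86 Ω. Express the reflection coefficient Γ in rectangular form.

Γ ≈ 0.417 + j0.794

Γ = (Z_L − Z_0)/(Z_L + Z_0) = (-39.89 + j81.86)/(60.11 + j81.86)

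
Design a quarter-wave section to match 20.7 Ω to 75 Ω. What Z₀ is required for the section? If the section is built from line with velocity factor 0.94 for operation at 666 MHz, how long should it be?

Z_qwt ≈ 39.4 Ω; length ≈ 10.6 cm

Z_qwt = √(Z_0·R_L) = √(75 × 20.7) = √1552
λ = 0.94·c/f = 0.423 m, so l = λ/4 = 0.106 m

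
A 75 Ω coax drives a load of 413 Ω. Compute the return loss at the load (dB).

Γ = (413 − 75)/(413 + 75) = 0.693
RL = −20·log₁₀|Γ| = −20·log₁₀(0.693)

RL ≈ 3.19 dB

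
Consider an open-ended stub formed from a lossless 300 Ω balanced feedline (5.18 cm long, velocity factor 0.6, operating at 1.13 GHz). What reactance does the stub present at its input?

X_in ≈ 153 Ω (inductive)

λ = v/f = 0.6·c / 1.13 GHz = 0.159 m
βl = 2π·l/λ = 2π × 0.325 = 117°
tan(βl) = -1.96
For an open-ended stub, Z_in = −jZ_0·cot(βl) = −jZ_0/tan(βl)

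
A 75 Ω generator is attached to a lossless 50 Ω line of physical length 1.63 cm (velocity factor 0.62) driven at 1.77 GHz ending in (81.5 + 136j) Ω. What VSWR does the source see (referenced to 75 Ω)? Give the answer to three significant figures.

VSWR ≈ 6.76

λ = v/f = 0.62·c / 1.77 GHz = 0.105 m
βl = 2π·l/λ = 2π × 0.155 = 55.8°
tan(βl) = 1.47
Z_in = Z_0·(Z_L + jZ_0·tanβl)/(Z_0 + jZ_L·tanβl) = 17.4 − j55.8 Ω
Γ_s = (Z_in − Z_s)/(Z_in + Z_s) = (-57.6 − j55.8)/(92.4 − j55.8), |Γ_s| = 0.742
VSWR = (1 + |Γ_s|)/(1 − |Γ_s|)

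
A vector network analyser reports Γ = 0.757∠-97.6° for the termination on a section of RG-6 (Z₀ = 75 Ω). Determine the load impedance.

Z_L ≈ 18.1 − j63.5 Ω

Z_L = Z_0·(1 + Γ)/(1 − Γ) = 75·(0.9 − j0.75)/(1.1 + j0.75)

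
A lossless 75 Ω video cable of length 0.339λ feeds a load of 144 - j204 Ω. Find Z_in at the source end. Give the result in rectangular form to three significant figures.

Z_in ≈ 24.8 + j74 Ω

βl = 2π × 0.339 = 122°
tan(βl) = tan(122°) = -1.6
Z_in = Z_0·(Z_L + jZ_0·tanβl)/(Z_0 + jZ_L·tanβl)
     = 75·(144 − j324)/(-251 − j230)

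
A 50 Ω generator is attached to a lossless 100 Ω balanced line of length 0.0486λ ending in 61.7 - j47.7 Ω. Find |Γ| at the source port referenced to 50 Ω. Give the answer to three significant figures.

βl = 2π × 0.0486 = 17.5°
tan(βl) = 0.315
Z_in = Z_0·(Z_L + jZ_0·tanβl)/(Z_0 + jZ_L·tanβl) = 49.8 − j22.5 Ω
Γ_s = (Z_in − Z_s)/(Z_in + Z_s) = (-0.167 − j22.5)/(99.8 − j22.5), |Γ_s| = 0.22

|Γ| ≈ 0.22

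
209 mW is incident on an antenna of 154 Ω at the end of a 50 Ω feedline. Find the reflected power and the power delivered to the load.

Γ = (154 − 50)/(154 + 50) = 0.51
|Γ|² = 0.26
P_refl = |Γ|²·P_inc = 54.3 mW, P_del = (1 − |Γ|²)·P_inc = 155 mW

P_reflected ≈ 54.3 mW; P_delivered ≈ 155 mW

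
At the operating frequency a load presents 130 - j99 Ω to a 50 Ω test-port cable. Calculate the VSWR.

Γ = (Z_L − Z_0)/(Z_L + Z_0) = (80 − j99)/(180 − j99)
|Γ| = 127/205 = 0.62
VSWR = (1 + |Γ|)/(1 − |Γ|) = 1.62/0.38

VSWR ≈ 4.26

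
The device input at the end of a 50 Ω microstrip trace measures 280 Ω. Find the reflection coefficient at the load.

Γ = 0.697

Γ = (Z_L − Z_0)/(Z_L + Z_0) = (280 − 50)/(280 + 50) = 230/330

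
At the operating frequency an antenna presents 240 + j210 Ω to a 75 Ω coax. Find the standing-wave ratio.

Γ = (Z_L − Z_0)/(Z_L + Z_0) = (165 + j210)/(315 + j210)
|Γ| = 267/379 = 0.705
VSWR = (1 + |Γ|)/(1 − |Γ|) = 1.71/0.295

VSWR ≈ 5.79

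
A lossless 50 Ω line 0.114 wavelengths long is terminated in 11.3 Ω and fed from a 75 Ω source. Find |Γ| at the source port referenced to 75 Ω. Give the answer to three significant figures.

|Γ| ≈ 0.671

βl = 2π × 0.114 = 41°
tan(βl) = 0.871
Z_in = Z_0·(Z_L + jZ_0·tanβl)/(Z_0 + jZ_L·tanβl) = 19.1 + j39.8 Ω
Γ_s = (Z_in − Z_s)/(Z_in + Z_s) = (-55.9 + j39.8)/(94.1 + j39.8), |Γ_s| = 0.671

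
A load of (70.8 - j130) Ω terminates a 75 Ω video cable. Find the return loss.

Γ = (-4.2 − j130)/(145.8 − j130), |Γ| = 0.666
RL = −20·log₁₀|Γ| = −20·log₁₀(0.666)

RL ≈ 3.53 dB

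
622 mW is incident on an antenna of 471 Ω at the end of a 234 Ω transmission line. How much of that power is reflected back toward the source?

Γ = (471 − 234)/(471 + 234) = 0.336
|Γ|² = 0.113
P_refl = |Γ|²·P_inc = 70.3 mW, P_del = (1 − |Γ|²)·P_inc = 552 mW

P_reflected ≈ 70.3 mW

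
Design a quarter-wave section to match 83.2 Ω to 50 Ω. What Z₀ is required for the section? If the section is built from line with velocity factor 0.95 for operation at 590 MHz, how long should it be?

Z_qwt ≈ 64.5 Ω; length ≈ 12.1 cm

Z_qwt = √(Z_0·R_L) = √(50 × 83.2) = √4160
λ = 0.95·c/f = 0.483 m, so l = λ/4 = 0.121 m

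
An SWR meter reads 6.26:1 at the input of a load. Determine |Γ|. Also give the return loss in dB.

|Γ| ≈ 0.725; return loss ≈ 2.8 dB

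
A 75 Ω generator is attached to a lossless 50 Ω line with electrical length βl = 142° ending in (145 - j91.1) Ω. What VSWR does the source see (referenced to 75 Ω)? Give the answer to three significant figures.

tan(βl) = -0.781
Z_in = Z_0·(Z_L + jZ_0·tanβl)/(Z_0 + jZ_L·tanβl) = 44 + j72.2 Ω
Γ_s = (Z_in − Z_s)/(Z_in + Z_s) = (-31 + j72.2)/(119 + j72.2), |Γ_s| = 0.565
VSWR = (1 + |Γ_s|)/(1 − |Γ_s|)

VSWR ≈ 3.6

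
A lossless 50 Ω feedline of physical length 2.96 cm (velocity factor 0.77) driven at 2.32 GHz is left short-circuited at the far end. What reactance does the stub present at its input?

λ = v/f = 0.77·c / 2.32 GHz = 0.0996 m
βl = 2π·l/λ = 2π × 0.297 = 107°
tan(βl) = -3.27
For a short-circuited stub, Z_in = jZ_0·tan(βl)

X_in ≈ -163 Ω (capacitive)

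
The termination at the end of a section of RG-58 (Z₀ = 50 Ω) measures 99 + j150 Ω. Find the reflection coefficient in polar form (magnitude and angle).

Γ = (Z_L − Z_0)/(Z_L + Z_0) = (49 + j150)/(149 + j150)
|Γ| = 158/211 = 0.746

Γ ≈ 0.746 ∠ 26.7°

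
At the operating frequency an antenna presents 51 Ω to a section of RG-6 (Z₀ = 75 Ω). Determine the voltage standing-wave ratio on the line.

Γ = (51 − 75)/(51 + 75) = -0.19
VSWR = (1 + 0.19)/(1 − 0.19)

VSWR ≈ 1.47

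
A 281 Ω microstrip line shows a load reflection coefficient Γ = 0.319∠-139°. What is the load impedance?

Z_L ≈ 159 − j74.3 Ω

Z_L = Z_0·(1 + Γ)/(1 − Γ) = 281·(0.759 − j0.209)/(1.24 + j0.209)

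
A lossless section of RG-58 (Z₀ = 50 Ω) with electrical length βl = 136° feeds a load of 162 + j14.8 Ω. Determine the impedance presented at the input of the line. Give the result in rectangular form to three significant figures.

Z_in ≈ 27.4 + j40.5 Ω

tan(βl) = tan(136°) = -0.966
Z_in = Z_0·(Z_L + jZ_0·tanβl)/(Z_0 + jZ_L·tanβl)
     = 50·(162 − j33.5)/(64.3 − j156)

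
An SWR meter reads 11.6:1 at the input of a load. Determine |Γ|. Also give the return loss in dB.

|Γ| ≈ 0.841; return loss ≈ 1.5 dB

|Γ| = (S − 1)/(S + 1) = (11.6 − 1)/(11.6 + 1) = 10.6/12.6
RL = −20·log₁₀|Γ| = −20·log₁₀(0.841)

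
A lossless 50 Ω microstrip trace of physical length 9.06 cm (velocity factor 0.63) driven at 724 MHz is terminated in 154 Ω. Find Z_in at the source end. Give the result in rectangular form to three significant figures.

Z_in ≈ 23 + j29.7 Ω

λ = v/f = 0.63·c / 724 MHz = 0.261 m
βl = 2π·l/λ = 2π × 0.347 = 125°
tan(βl) = tan(125°) = -1.43
Z_in = Z_0·(Z_L + jZ_0·tanβl)/(Z_0 + jZ_L·tanβl)
     = 50·(154 − j71.6)/(50 − j220)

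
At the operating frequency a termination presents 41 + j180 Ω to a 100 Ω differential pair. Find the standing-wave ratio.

VSWR ≈ 10.7

Γ = (Z_L − Z_0)/(Z_L + Z_0) = (-59 + j180)/(141 + j180)
|Γ| = 189/229 = 0.828
VSWR = (1 + |Γ|)/(1 − |Γ|) = 1.83/0.172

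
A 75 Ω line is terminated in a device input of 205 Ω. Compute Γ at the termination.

Γ = 0.464

Γ = (Z_L − Z_0)/(Z_L + Z_0) = (205 − 75)/(205 + 75) = 130/280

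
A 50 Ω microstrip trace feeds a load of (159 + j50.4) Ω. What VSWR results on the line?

VSWR ≈ 3.53

Γ = (Z_L − Z_0)/(Z_L + Z_0) = (109 + j50.4)/(209 + j50.4)
|Γ| = 120/215 = 0.559
VSWR = (1 + |Γ|)/(1 − |Γ|) = 1.56/0.441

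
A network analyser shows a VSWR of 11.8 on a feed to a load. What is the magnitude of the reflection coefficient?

|Γ| ≈ 0.844

|Γ| = (S − 1)/(S + 1) = (11.8 − 1)/(11.8 + 1) = 10.8/12.8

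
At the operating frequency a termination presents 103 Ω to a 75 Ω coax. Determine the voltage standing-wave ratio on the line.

For a purely resistive load, VSWR = R_L/Z_0 or Z_0/R_L (whichever > 1) = 103/75

VSWR ≈ 1.37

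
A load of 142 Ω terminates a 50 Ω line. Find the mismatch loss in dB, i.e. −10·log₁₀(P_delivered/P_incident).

Γ = (142 − 50)/(142 + 50) = 0.479
|Γ|² = 0.23, so P_del/P_inc = 1 − |Γ|² = 0.77
ML = −10·log₁₀(1 − |Γ|²)

mismatch loss ≈ 1.13 dB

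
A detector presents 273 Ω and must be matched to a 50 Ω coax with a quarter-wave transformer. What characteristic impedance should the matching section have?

Z_qwt ≈ 117 Ω

Z_qwt = √(Z_0·R_L) = √(50 × 273) = √13650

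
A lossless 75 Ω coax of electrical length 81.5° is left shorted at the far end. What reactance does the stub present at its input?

tan(βl) = 6.69
For a shorted stub, Z_in = jZ_0·tan(βl)

X_in ≈ 502 Ω (inductive)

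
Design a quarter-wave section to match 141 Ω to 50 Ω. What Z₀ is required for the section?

Z_qwt ≈ 84 Ω

Z_qwt = √(Z_0·R_L) = √(50 × 141) = √7050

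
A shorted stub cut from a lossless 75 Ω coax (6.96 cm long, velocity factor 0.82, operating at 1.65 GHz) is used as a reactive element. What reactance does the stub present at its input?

X_in ≈ -15.9 Ω (capacitive)

λ = v/f = 0.82·c / 1.65 GHz = 0.149 m
βl = 2π·l/λ = 2π × 0.467 = 168°
tan(βl) = -0.211
For a shorted stub, Z_in = jZ_0·tan(βl)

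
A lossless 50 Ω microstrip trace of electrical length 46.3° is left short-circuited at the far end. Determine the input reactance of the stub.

X_in ≈ 52.3 Ω (inductive)

tan(βl) = 1.05
For a short-circuited stub, Z_in = jZ_0·tan(βl)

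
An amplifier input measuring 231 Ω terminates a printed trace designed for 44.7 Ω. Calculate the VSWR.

VSWR ≈ 5.17

Γ = (231 − 44.7)/(231 + 44.7) = 0.676
VSWR = (1 + 0.676)/(1 − 0.676)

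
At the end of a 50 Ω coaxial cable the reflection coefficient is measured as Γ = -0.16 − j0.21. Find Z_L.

Z_L = Z_0·(1 + Γ)/(1 − Γ) = 50·(0.84 − j0.21)/(1.16 + j0.21)

Z_L ≈ 33.5 − j15.1 Ω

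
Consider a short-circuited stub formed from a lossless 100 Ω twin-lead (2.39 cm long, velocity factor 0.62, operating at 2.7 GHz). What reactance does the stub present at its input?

λ = v/f = 0.62·c / 2.7 GHz = 0.0689 m
βl = 2π·l/λ = 2π × 0.347 = 125°
tan(βl) = -1.43
For a short-circuited stub, Z_in = jZ_0·tan(βl)

X_in ≈ -143 Ω (capacitive)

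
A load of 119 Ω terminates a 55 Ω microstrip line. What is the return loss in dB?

RL ≈ 8.69 dB

Γ = (119 − 55)/(119 + 55) = 0.368
RL = −20·log₁₀|Γ| = −20·log₁₀(0.368)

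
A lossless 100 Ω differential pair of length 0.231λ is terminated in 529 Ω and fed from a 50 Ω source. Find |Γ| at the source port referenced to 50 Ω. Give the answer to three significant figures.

|Γ| ≈ 0.47

βl = 2π × 0.231 = 83.2°
tan(βl) = 8.34
Z_in = Z_0·(Z_L + jZ_0·tanβl)/(Z_0 + jZ_L·tanβl) = 19.2 − j11.6 Ω
Γ_s = (Z_in − Z_s)/(Z_in + Z_s) = (-30.8 − j11.6)/(69.2 − j11.6), |Γ_s| = 0.47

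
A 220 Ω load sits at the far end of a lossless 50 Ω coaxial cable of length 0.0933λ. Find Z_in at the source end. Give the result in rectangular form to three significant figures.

βl = 2π × 0.0933 = 33.6°
tan(βl) = tan(33.6°) = 0.664
Z_in = Z_0·(Z_L + jZ_0·tanβl)/(Z_0 + jZ_L·tanβl)
     = 50·(220 + j33.2)/(50 + j146)

Z_in ≈ 33.2 − j63.9 Ω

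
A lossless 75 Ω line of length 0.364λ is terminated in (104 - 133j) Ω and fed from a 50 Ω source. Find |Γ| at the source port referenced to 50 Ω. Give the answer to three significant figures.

βl = 2π × 0.364 = 131°
tan(βl) = -1.15
Z_in = Z_0·(Z_L + jZ_0·tanβl)/(Z_0 + jZ_L·tanβl) = 66.8 + j109 Ω
Γ_s = (Z_in − Z_s)/(Z_in + Z_s) = (16.8 + j109)/(117 + j109), |Γ_s| = 0.69

|Γ| ≈ 0.69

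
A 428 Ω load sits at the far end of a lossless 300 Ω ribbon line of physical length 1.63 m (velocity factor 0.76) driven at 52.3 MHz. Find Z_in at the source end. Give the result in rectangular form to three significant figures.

λ = v/f = 0.76·c / 52.3 MHz = 4.36 m
βl = 2π·l/λ = 2π × 0.374 = 135°
tan(βl) = tan(135°) = -1.01
Z_in = Z_0·(Z_L + jZ_0·tanβl)/(Z_0 + jZ_L·tanβl)
     = 300·(428 − j304)/(300 − j434)

Z_in ≈ 281 + j102 Ω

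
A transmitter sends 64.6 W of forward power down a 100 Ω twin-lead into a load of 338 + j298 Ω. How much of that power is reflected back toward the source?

|Γ| = |(238 + j298)/(438 + j298)| = 0.72
|Γ|² = 0.518
P_refl = |Γ|²·P_inc = 33.5 W, P_del = (1 − |Γ|²)·P_inc = 31.1 W

P_reflected ≈ 33.5 W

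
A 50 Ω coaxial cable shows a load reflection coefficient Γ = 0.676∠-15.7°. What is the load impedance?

Z_L ≈ 175 − j118 Ω

Z_L = Z_0·(1 + Γ)/(1 − Γ) = 50·(1.65 − j0.183)/(0.349 + j0.183)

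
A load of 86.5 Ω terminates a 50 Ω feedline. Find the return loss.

RL ≈ 11.5 dB

Γ = (86.5 − 50)/(86.5 + 50) = 0.267
RL = −20·log₁₀|Γ| = −20·log₁₀(0.267)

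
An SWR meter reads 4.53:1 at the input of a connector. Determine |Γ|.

|Γ| = (S − 1)/(S + 1) = (4.53 − 1)/(4.53 + 1) = 3.53/5.53

|Γ| ≈ 0.638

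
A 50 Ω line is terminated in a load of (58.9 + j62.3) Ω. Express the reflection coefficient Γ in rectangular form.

Γ = (Z_L − Z_0)/(Z_L + Z_0) = (8.9 + j62.3)/(108.9 + j62.3)

Γ ≈ 0.308 + j0.396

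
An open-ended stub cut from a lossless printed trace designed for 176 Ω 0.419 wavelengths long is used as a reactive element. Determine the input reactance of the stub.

X_in ≈ 315 Ω (inductive)

βl = 2π × 0.419 = 151°
tan(βl) = -0.558
For an open-ended stub, Z_in = −jZ_0·cot(βl) = −jZ_0/tan(βl)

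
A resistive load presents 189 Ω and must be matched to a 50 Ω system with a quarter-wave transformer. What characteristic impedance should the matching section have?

Z_qwt = √(Z_0·R_L) = √(50 × 189) = √9450

Z_qwt ≈ 97.2 Ω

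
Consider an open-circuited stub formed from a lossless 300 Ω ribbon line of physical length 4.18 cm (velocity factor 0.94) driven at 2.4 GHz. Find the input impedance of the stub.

λ = v/f = 0.94·c / 2.4 GHz = 0.117 m
βl = 2π·l/λ = 2π × 0.356 = 128°
tan(βl) = -1.28
For an open-circuited stub, Z_in = −jZ_0·cot(βl) = −jZ_0/tan(βl)

Z_in ≈ +j235 Ω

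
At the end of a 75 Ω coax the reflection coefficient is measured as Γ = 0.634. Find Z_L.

Z_L = Z_0·(1 + Γ)/(1 − Γ) = 75·(1.63)/(0.366)

Z_L ≈ 335 Ω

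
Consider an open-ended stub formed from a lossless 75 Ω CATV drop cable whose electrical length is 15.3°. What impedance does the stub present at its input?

tan(βl) = 0.274
For an open-ended stub, Z_in = −jZ_0·cot(βl) = −jZ_0/tan(βl)

Z_in ≈ −j274 Ω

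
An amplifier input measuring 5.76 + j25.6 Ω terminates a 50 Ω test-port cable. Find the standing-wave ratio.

Γ = (Z_L − Z_0)/(Z_L + Z_0) = (-44.24 + j25.6)/(55.76 + j25.6)
|Γ| = 51.1/61.4 = 0.833
VSWR = (1 + |Γ|)/(1 − |Γ|) = 1.83/0.167

VSWR ≈ 11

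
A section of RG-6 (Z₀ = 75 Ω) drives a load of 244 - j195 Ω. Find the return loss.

Γ = (169 − j195)/(319 − j195), |Γ| = 0.69
RL = −20·log₁₀|Γ| = −20·log₁₀(0.69)

RL ≈ 3.22 dB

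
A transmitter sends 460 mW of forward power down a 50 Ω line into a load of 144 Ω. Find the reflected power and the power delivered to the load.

Γ = (144 − 50)/(144 + 50) = 0.485
|Γ|² = 0.235
P_refl = |Γ|²·P_inc = 108 mW, P_del = (1 − |Γ|²)·P_inc = 352 mW

P_reflected ≈ 108 mW; P_delivered ≈ 352 mW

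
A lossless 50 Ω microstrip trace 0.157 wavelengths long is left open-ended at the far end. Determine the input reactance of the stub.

βl = 2π × 0.157 = 56.5°
tan(βl) = 1.51
For an open-ended stub, Z_in = −jZ_0·cot(βl) = −jZ_0/tan(βl)

X_in ≈ -33.1 Ω (capacitive)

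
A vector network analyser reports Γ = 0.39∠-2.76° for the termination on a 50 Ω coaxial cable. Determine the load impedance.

Z_L = Z_0·(1 + Γ)/(1 − Γ) = 50·(1.39 − j0.0188)/(0.61 + j0.0188)

Z_L ≈ 114 − j5.03 Ω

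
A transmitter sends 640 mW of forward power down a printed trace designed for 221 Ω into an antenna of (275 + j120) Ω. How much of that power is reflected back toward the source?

P_reflected ≈ 42.6 mW

|Γ| = |(54 + j120)/(496 + j120)| = 0.258
|Γ|² = 0.0665
P_refl = |Γ|²·P_inc = 42.6 mW, P_del = (1 − |Γ|²)·P_inc = 597 mW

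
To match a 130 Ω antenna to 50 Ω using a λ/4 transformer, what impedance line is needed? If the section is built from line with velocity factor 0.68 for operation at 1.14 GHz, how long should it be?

Z_qwt = √(Z_0·R_L) = √(50 × 130) = √6500
λ = 0.68·c/f = 0.179 m, so l = λ/4 = 0.0447 m

Z_qwt ≈ 80.6 Ω; length ≈ 4.47 cm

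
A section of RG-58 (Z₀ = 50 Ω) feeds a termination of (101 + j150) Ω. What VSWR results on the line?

VSWR ≈ 6.82

Γ = (Z_L − Z_0)/(Z_L + Z_0) = (51 + j150)/(151 + j150)
|Γ| = 158/213 = 0.744
VSWR = (1 + |Γ|)/(1 − |Γ|) = 1.74/0.256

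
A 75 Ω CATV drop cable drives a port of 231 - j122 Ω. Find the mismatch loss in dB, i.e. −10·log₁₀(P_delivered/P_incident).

Γ = (156 − j122)/(306 − j122), |Γ| = 0.601
|Γ|² = 0.361, so P_del/P_inc = 1 − |Γ|² = 0.639
ML = −10·log₁₀(1 − |Γ|²)

mismatch loss ≈ 1.95 dB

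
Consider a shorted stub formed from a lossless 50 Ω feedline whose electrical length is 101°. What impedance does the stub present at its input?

tan(βl) = -5.14
For a shorted stub, Z_in = jZ_0·tan(βl)

Z_in ≈ −j257 Ω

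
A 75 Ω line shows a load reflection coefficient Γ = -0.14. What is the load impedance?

Z_L ≈ 56.6 Ω

Z_L = Z_0·(1 + Γ)/(1 − Γ) = 75·(0.86)/(1.14)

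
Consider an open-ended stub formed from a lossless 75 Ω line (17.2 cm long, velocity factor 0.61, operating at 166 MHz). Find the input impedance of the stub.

Z_in ≈ −j50.3 Ω

λ = v/f = 0.61·c / 166 MHz = 1.1 m
βl = 2π·l/λ = 2π × 0.156 = 56.2°
tan(βl) = 1.49
For an open-ended stub, Z_in = −jZ_0·cot(βl) = −jZ_0/tan(βl)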